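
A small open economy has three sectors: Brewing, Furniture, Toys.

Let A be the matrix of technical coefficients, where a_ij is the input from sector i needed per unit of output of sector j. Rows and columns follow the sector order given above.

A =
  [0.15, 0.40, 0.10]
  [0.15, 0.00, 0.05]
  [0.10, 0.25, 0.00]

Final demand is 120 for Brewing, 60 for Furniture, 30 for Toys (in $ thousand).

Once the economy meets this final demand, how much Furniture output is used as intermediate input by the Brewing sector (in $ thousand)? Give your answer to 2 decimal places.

z_21 = 28.99

I − A =
  [   0.85    -0.40    -0.10]
  [  -0.15     1.00    -0.05]
  [  -0.10    -0.25     1.00]
Cofactors of I−A, C_ij = (−1)^(i+j)·(minor ij) (rows/columns in the sector order above):
  C_11 = (1.00)(1.00) − (-0.05)(-0.25) = 0.9875
  C_12 = −[(-0.15)(1.00) − (-0.05)(-0.10)] = 0.1550
  C_13 = (-0.15)(-0.25) − (1.00)(-0.10) = 0.1375
  C_21 = −[(-0.40)(1.00) − (-0.10)(-0.25)] = 0.4250
  C_22 = (0.85)(1.00) − (-0.10)(-0.10) = 0.8400
  C_23 = −[(0.85)(-0.25) − (-0.40)(-0.10)] = 0.2525
  C_31 = (-0.40)(-0.05) − (-0.10)(1.00) = 0.1200
  C_32 = −[(0.85)(-0.05) − (-0.10)(-0.15)] = 0.0575
  C_33 = (0.85)(1.00) − (-0.40)(-0.15) = 0.7900
det(I−A) = Σ_j (I−A)_1j·C_1j = (0.85)(0.9875) + (-0.40)(0.1550) + (-0.10)(0.1375) = 0.763625
adj(I−A) = Cᵀ =
  [ 0.9875   0.4250   0.1200]
  [ 0.1550   0.8400   0.0575]
  [ 0.1375   0.2525   0.7900]
(I − A)⁻¹ = adj(I−A) / det(I−A) ≈
  [   1.2932     0.5566     0.1571]
  [   0.2030     1.1000     0.0753]
  [   0.1801     0.3307     1.0345]
First solve x = (I − A)⁻¹ d = adj(I−A)·d / det(I−A); in particular x_1 = (0.9875·120 + 0.4250·60 + 0.1200·30) / 0.763625 = 147.60 / 0.763625 ≈ 193.2886.
Intermediate flow from 2 to 1: z_21 = a_21 · x_1 = 0.15 × 147.60 / 0.763625 = 22.14 / 0.763625 ≈ 28.99.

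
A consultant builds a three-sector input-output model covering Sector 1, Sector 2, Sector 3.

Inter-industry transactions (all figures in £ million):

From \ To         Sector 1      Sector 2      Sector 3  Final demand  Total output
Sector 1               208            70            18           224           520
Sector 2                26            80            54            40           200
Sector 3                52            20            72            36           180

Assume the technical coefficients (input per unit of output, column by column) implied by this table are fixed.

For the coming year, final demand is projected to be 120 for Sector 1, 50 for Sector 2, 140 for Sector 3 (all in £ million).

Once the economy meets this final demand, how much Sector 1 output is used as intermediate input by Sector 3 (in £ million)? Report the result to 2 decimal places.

Technical coefficients a_ij = z_ij / X_j:
  a_11 = 208/520 = 0.40, a_21 = 26/520 = 0.05, a_31 = 52/520 = 0.10
  a_12 = 70/200 = 0.35, a_22 = 80/200 = 0.40, a_32 = 20/200 = 0.10
  a_13 = 18/180 = 0.10, a_23 = 54/180 = 0.30, a_33 = 72/180 = 0.40
I − A =
  [   0.60    -0.35    -0.10]
  [  -0.05     0.60    -0.30]
  [  -0.10    -0.10     0.60]
Cofactors of I−A, C_ij = (−1)^(i+j)·(minor ij) (rows/columns in the sector order above):
  C_11 = (0.60)(0.60) − (-0.30)(-0.10) = 0.3300
  C_12 = −[(-0.05)(0.60) − (-0.30)(-0.10)] = 0.0600
  C_13 = (-0.05)(-0.10) − (0.60)(-0.10) = 0.0650
  C_21 = −[(-0.35)(0.60) − (-0.10)(-0.10)] = 0.2200
  C_22 = (0.60)(0.60) − (-0.10)(-0.10) = 0.3500
  C_23 = −[(0.60)(-0.10) − (-0.35)(-0.10)] = 0.0950
  C_31 = (-0.35)(-0.30) − (-0.10)(0.60) = 0.1650
  C_32 = −[(0.60)(-0.30) − (-0.10)(-0.05)] = 0.1850
  C_33 = (0.60)(0.60) − (-0.35)(-0.05) = 0.3425
det(I−A) = Σ_j (I−A)_1j·C_1j = (0.60)(0.3300) + (-0.35)(0.0600) + (-0.10)(0.0650) = 0.1705
adj(I−A) = Cᵀ =
  [ 0.3300   0.2200   0.1650]
  [ 0.0600   0.3500   0.1850]
  [ 0.0650   0.0950   0.3425]
(I − A)⁻¹ = adj(I−A) / det(I−A) ≈
  [   1.9355     1.2903     0.9677]
  [   0.3519     2.0528     1.0850]
  [   0.3812     0.5572     2.0088]
First solve x = (I − A)⁻¹ d = adj(I−A)·d / det(I−A); in particular x_3 = (0.0650·120 + 0.0950·50 + 0.3425·140) / 0.1705 = 60.50 / 0.1705 ≈ 354.8387.
Intermediate flow from 1 to 3: z_13 = a_13 · x_3 = 0.10 × 60.50 / 0.1705 = 6.05 / 0.1705 ≈ 35.48.

z_13 = 35.48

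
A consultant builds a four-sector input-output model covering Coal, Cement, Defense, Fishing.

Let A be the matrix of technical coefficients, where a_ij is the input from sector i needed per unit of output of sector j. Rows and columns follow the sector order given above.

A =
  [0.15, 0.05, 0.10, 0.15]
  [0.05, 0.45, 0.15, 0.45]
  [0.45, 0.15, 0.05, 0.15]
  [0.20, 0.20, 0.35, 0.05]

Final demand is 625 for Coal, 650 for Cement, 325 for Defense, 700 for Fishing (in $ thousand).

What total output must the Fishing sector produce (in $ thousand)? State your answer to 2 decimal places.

x_4 = 2873.71

I − A =
  [   0.85    -0.05    -0.10    -0.15]
  [  -0.05     0.55    -0.15    -0.45]
  [  -0.45    -0.15     0.95    -0.15]
  [  -0.20    -0.20    -0.35     0.95]
Compute the cofactors C_ij = (−1)^(i+j)·(3×3 minor ij) of I−A; the adjugate is their transpose:
adj(I−A) = Cᵀ =
  [ 0.332500   0.096125   0.091625   0.112500]
  [ 0.267500   0.624625   0.266875   0.380250]
  [ 0.233250   0.178500   0.342750   0.175500]
  [ 0.212250   0.217500   0.201750   0.393750]
det(I−A) = Σ_j (I−A)_1j·C_1j = (0.85)(0.332500) + (-0.05)(0.267500) + (-0.10)(0.233250) + (-0.15)(0.212250) = 0.2140875
(I − A)⁻¹ = adj(I−A) / det(I−A) ≈
  [   1.5531     0.4490     0.4280     0.5255]
  [   1.2495     2.9176     1.2466     1.7761]
  [   1.0895     0.8338     1.6010     0.8198]
  [   0.9914     1.0159     0.9424     1.8392]
x = (I − A)⁻¹ d = adj(I−A)·d / det(I−A), with det(I−A) = 0.2140875:
  x_1 = (0.332500·625 + 0.096125·650 + 0.091625·325 + 0.112500·700) / 0.2140875 = 378.821875 / 0.2140875 ≈ 1769.47
  x_2 = (0.267500·625 + 0.624625·650 + 0.266875·325 + 0.380250·700) / 0.2140875 = 926.103125 / 0.2140875 ≈ 4325.82
  x_3 = (0.233250·625 + 0.178500·650 + 0.342750·325 + 0.175500·700) / 0.2140875 = 496.05 / 0.2140875 ≈ 2317.04
  x_4 = (0.212250·625 + 0.217500·650 + 0.201750·325 + 0.393750·700) / 0.2140875 = 615.225 / 0.2140875 ≈ 2873.71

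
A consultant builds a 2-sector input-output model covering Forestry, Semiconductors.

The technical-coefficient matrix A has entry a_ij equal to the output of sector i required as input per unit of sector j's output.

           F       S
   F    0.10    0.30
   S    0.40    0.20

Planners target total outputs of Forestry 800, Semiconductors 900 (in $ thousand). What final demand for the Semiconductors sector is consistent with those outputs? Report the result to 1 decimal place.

I − A =
  [   0.90    -0.30]
  [  -0.40     0.80]
d = (I − A) x:
  d_F = (+0.90)·800 + (-0.30)·900 = 450.0
  d_S = (-0.40)·800 + (+0.80)·900 = 400.0

d_S = 400.0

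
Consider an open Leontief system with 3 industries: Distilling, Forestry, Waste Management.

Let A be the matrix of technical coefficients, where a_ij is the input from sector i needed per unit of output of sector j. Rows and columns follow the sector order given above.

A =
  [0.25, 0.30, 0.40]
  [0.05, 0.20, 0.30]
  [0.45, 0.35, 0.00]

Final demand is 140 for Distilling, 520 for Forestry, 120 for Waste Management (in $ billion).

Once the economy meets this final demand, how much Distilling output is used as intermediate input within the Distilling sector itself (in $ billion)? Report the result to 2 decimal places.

z_DD = 298.09

I − A =
  [   0.75    -0.30    -0.40]
  [  -0.05     0.80    -0.30]
  [  -0.45    -0.35     1.00]
Cofactors of I−A, C_ij = (−1)^(i+j)·(minor ij) (rows/columns in the sector order above):
  C_11 = (0.80)(1.00) − (-0.30)(-0.35) = 0.6950
  C_12 = −[(-0.05)(1.00) − (-0.30)(-0.45)] = 0.1850
  C_13 = (-0.05)(-0.35) − (0.80)(-0.45) = 0.3775
  C_21 = −[(-0.30)(1.00) − (-0.40)(-0.35)] = 0.4400
  C_22 = (0.75)(1.00) − (-0.40)(-0.45) = 0.5700
  C_23 = −[(0.75)(-0.35) − (-0.30)(-0.45)] = 0.3975
  C_31 = (-0.30)(-0.30) − (-0.40)(0.80) = 0.4100
  C_32 = −[(0.75)(-0.30) − (-0.40)(-0.05)] = 0.2450
  C_33 = (0.75)(0.80) − (-0.30)(-0.05) = 0.5850
det(I−A) = Σ_j (I−A)_1j·C_1j = (0.75)(0.6950) + (-0.30)(0.1850) + (-0.40)(0.3775) = 0.31475
adj(I−A) = Cᵀ =
  [ 0.6950   0.4400   0.4100]
  [ 0.1850   0.5700   0.2450]
  [ 0.3775   0.3975   0.5850]
(I − A)⁻¹ = adj(I−A) / det(I−A) ≈
  [   2.2081     1.3979     1.3026]
  [   0.5878     1.8110     0.7784]
  [   1.1994     1.2629     1.8586]
First solve x = (I − A)⁻¹ d = adj(I−A)·d / det(I−A); in particular x_D = (0.6950·140 + 0.4400·520 + 0.4100·120) / 0.31475 = 375.30 / 0.31475 ≈ 1192.3749.
Intermediate flow from D to D: z_DD = a_DD · x_D = 0.25 × 375.30 / 0.31475 = 93.825 / 0.31475 ≈ 298.09.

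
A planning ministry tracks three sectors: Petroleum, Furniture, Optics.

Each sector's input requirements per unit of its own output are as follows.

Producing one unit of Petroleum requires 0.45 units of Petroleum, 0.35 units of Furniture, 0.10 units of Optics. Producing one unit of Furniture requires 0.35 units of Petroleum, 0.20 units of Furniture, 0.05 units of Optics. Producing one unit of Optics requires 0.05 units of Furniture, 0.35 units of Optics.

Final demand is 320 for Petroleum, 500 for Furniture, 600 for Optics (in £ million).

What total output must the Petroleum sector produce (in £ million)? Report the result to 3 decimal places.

x_P = 1426.076

I − A =
  [   0.55    -0.35     0.00]
  [  -0.35     0.80    -0.05]
  [  -0.10    -0.05     0.65]
Cofactors of I−A, C_ij = (−1)^(i+j)·(minor ij) (rows/columns in the sector order above):
  C_11 = (0.80)(0.65) − (-0.05)(-0.05) = 0.5175
  C_12 = −[(-0.35)(0.65) − (-0.05)(-0.10)] = 0.2325
  C_13 = (-0.35)(-0.05) − (0.80)(-0.10) = 0.0975
  C_21 = −[(-0.35)(0.65) − (0.00)(-0.05)] = 0.2275
  C_22 = (0.55)(0.65) − (0.00)(-0.10) = 0.3575
  C_23 = −[(0.55)(-0.05) − (-0.35)(-0.10)] = 0.0625
  C_31 = (-0.35)(-0.05) − (0.00)(0.80) = 0.0175
  C_32 = −[(0.55)(-0.05) − (0.00)(-0.35)] = 0.0275
  C_33 = (0.55)(0.80) − (-0.35)(-0.35) = 0.3175
det(I−A) = Σ_j (I−A)_1j·C_1j = (0.55)(0.5175) + (-0.35)(0.2325) + (0.00)(0.0975) = 0.20325
adj(I−A) = Cᵀ =
  [ 0.5175   0.2275   0.0175]
  [ 0.2325   0.3575   0.0275]
  [ 0.0975   0.0625   0.3175]
(I − A)⁻¹ = adj(I−A) / det(I−A) ≈
  [   2.5461     1.1193     0.0861]
  [   1.1439     1.7589     0.1353]
  [   0.4797     0.3075     1.5621]
x = (I − A)⁻¹ d = adj(I−A)·d / det(I−A), with det(I−A) = 0.20325:
  x_P = (0.5175·320 + 0.2275·500 + 0.0175·600) / 0.20325 = 289.85 / 0.20325 ≈ 1426.076
  x_F = (0.2325·320 + 0.3575·500 + 0.0275·600) / 0.20325 = 269.65 / 0.20325 ≈ 1326.691
  x_O = (0.0975·320 + 0.0625·500 + 0.3175·600) / 0.20325 = 252.95 / 0.20325 ≈ 1244.526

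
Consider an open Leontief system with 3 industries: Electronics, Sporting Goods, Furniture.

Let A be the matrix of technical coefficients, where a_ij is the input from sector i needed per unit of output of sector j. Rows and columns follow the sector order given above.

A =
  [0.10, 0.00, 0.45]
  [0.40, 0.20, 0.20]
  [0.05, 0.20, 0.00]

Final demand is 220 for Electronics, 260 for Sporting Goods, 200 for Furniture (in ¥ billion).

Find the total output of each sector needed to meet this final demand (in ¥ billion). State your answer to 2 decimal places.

I − A =
  [   0.90     0.00    -0.45]
  [  -0.40     0.80    -0.20]
  [  -0.05    -0.20     1.00]
Cofactors of I−A, C_ij = (−1)^(i+j)·(minor ij) (rows/columns in the sector order above):
  C_11 = (0.80)(1.00) − (-0.20)(-0.20) = 0.7600
  C_12 = −[(-0.40)(1.00) − (-0.20)(-0.05)] = 0.4100
  C_13 = (-0.40)(-0.20) − (0.80)(-0.05) = 0.1200
  C_21 = −[(0.00)(1.00) − (-0.45)(-0.20)] = 0.0900
  C_22 = (0.90)(1.00) − (-0.45)(-0.05) = 0.8775
  C_23 = −[(0.90)(-0.20) − (0.00)(-0.05)] = 0.1800
  C_31 = (0.00)(-0.20) − (-0.45)(0.80) = 0.3600
  C_32 = −[(0.90)(-0.20) − (-0.45)(-0.40)] = 0.3600
  C_33 = (0.90)(0.80) − (0.00)(-0.40) = 0.7200
det(I−A) = Σ_j (I−A)_1j·C_1j = (0.90)(0.7600) + (0.00)(0.4100) + (-0.45)(0.1200) = 0.6300
adj(I−A) = Cᵀ =
  [ 0.7600   0.0900   0.3600]
  [ 0.4100   0.8775   0.3600]
  [ 0.1200   0.1800   0.7200]
(I − A)⁻¹ = adj(I−A) / det(I−A) ≈
  [   1.2063     0.1429     0.5714]
  [   0.6508     1.3929     0.5714]
  [   0.1905     0.2857     1.1429]
x = (I − A)⁻¹ d = adj(I−A)·d / det(I−A), with det(I−A) = 0.6300:
  x_1 = (0.7600·220 + 0.0900·260 + 0.3600·200) / 0.6300 = 262.60 / 0.6300 ≈ 416.83
  x_2 = (0.4100·220 + 0.8775·260 + 0.3600·200) / 0.6300 = 390.35 / 0.6300 ≈ 619.60
  x_3 = (0.1200·220 + 0.1800·260 + 0.7200·200) / 0.6300 = 217.20 / 0.6300 ≈ 344.76

x_1 = 416.83, x_2 = 619.60, x_3 = 344.76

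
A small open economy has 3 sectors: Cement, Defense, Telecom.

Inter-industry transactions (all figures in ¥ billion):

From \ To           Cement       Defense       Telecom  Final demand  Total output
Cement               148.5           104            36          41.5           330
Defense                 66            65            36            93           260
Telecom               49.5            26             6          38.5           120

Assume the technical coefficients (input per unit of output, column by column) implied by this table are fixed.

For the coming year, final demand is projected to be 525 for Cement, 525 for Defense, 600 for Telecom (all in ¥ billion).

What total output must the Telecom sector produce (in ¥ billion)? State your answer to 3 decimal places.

Technical coefficients a_ij = z_ij / X_j:
  a_11 = 148.5/330 = 0.45, a_21 = 66/330 = 0.20, a_31 = 49.5/330 = 0.15
  a_12 = 104/260 = 0.40, a_22 = 65/260 = 0.25, a_32 = 26/260 = 0.10
  a_13 = 36/120 = 0.30, a_23 = 36/120 = 0.30, a_33 = 6/120 = 0.05
I − A =
  [   0.55    -0.40    -0.30]
  [  -0.20     0.75    -0.30]
  [  -0.15    -0.10     0.95]
Cofactors of I−A, C_ij = (−1)^(i+j)·(minor ij) (rows/columns in the sector order above):
  C_11 = (0.75)(0.95) − (-0.30)(-0.10) = 0.6825
  C_12 = −[(-0.20)(0.95) − (-0.30)(-0.15)] = 0.2350
  C_13 = (-0.20)(-0.10) − (0.75)(-0.15) = 0.1325
  C_21 = −[(-0.40)(0.95) − (-0.30)(-0.10)] = 0.4100
  C_22 = (0.55)(0.95) − (-0.30)(-0.15) = 0.4775
  C_23 = −[(0.55)(-0.10) − (-0.40)(-0.15)] = 0.1150
  C_31 = (-0.40)(-0.30) − (-0.30)(0.75) = 0.3450
  C_32 = −[(0.55)(-0.30) − (-0.30)(-0.20)] = 0.2250
  C_33 = (0.55)(0.75) − (-0.40)(-0.20) = 0.3325
det(I−A) = Σ_j (I−A)_1j·C_1j = (0.55)(0.6825) + (-0.40)(0.2350) + (-0.30)(0.1325) = 0.241625
adj(I−A) = Cᵀ =
  [ 0.6825   0.4100   0.3450]
  [ 0.2350   0.4775   0.2250]
  [ 0.1325   0.1150   0.3325]
(I − A)⁻¹ = adj(I−A) / det(I−A) ≈
  [   2.8246     1.6968     1.4278]
  [   0.9726     1.9762     0.9312]
  [   0.5484     0.4759     1.3761]
x = (I − A)⁻¹ d = adj(I−A)·d / det(I−A), with det(I−A) = 0.241625:
  x_1 = (0.6825·525 + 0.4100·525 + 0.3450·600) / 0.241625 = 780.5625 / 0.241625 ≈ 3230.471
  x_2 = (0.2350·525 + 0.4775·525 + 0.2250·600) / 0.241625 = 509.0625 / 0.241625 ≈ 2106.829
  x_3 = (0.1325·525 + 0.1150·525 + 0.3325·600) / 0.241625 = 329.4375 / 0.241625 ≈ 1363.425

x_3 = 1363.425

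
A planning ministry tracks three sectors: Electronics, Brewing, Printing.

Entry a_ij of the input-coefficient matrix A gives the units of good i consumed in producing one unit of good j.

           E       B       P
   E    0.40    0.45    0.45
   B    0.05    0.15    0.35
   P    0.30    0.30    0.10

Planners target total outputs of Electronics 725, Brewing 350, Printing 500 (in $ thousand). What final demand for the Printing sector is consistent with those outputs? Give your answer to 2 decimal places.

d_P = 127.50

I − A =
  [   0.60    -0.45    -0.45]
  [  -0.05     0.85    -0.35]
  [  -0.30    -0.30     0.90]
d = (I − A) x:
  d_E = (+0.60)·725 + (-0.45)·350 + (-0.45)·500 = 52.50
  d_B = (-0.05)·725 + (+0.85)·350 + (-0.35)·500 = 86.25
  d_P = (-0.30)·725 + (-0.30)·350 + (+0.90)·500 = 127.50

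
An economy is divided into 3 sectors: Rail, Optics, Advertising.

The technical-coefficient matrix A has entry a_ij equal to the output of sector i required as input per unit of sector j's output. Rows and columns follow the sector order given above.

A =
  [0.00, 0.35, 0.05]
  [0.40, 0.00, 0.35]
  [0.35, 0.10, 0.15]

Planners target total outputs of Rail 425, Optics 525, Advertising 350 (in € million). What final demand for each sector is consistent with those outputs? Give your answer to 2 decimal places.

I − A =
  [   1.00    -0.35    -0.05]
  [  -0.40     1.00    -0.35]
  [  -0.35    -0.10     0.85]
d = (I − A) x:
  d_R = (+1.00)·425 + (-0.35)·525 + (-0.05)·350 = 223.75
  d_O = (-0.40)·425 + (+1.00)·525 + (-0.35)·350 = 232.50
  d_A = (-0.35)·425 + (-0.10)·525 + (+0.85)·350 = 96.25

d_R = 223.75, d_O = 232.50, d_A = 96.25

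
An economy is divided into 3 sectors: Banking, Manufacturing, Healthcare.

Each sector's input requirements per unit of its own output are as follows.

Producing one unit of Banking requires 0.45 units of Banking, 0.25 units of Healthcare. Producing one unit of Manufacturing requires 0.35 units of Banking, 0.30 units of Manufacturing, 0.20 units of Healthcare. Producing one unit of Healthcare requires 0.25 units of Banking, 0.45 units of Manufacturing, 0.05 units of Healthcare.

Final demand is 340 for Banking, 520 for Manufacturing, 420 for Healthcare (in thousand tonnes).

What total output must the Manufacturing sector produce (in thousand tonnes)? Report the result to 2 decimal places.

x_M = 1636.03

I − A =
  [   0.55    -0.35    -0.25]
  [   0.00     0.70    -0.45]
  [  -0.25    -0.20     0.95]
Cofactors of I−A, C_ij = (−1)^(i+j)·(minor ij) (rows/columns in the sector order above):
  C_11 = (0.70)(0.95) − (-0.45)(-0.20) = 0.5750
  C_12 = −[(0.00)(0.95) − (-0.45)(-0.25)] = 0.1125
  C_13 = (0.00)(-0.20) − (0.70)(-0.25) = 0.1750
  C_21 = −[(-0.35)(0.95) − (-0.25)(-0.20)] = 0.3825
  C_22 = (0.55)(0.95) − (-0.25)(-0.25) = 0.4600
  C_23 = −[(0.55)(-0.20) − (-0.35)(-0.25)] = 0.1975
  C_31 = (-0.35)(-0.45) − (-0.25)(0.70) = 0.3325
  C_32 = −[(0.55)(-0.45) − (-0.25)(0.00)] = 0.2475
  C_33 = (0.55)(0.70) − (-0.35)(0.00) = 0.3850
det(I−A) = Σ_j (I−A)_1j·C_1j = (0.55)(0.5750) + (-0.35)(0.1125) + (-0.25)(0.1750) = 0.233125
adj(I−A) = Cᵀ =
  [ 0.5750   0.3825   0.3325]
  [ 0.1125   0.4600   0.2475]
  [ 0.1750   0.1975   0.3850]
(I − A)⁻¹ = adj(I−A) / det(I−A) ≈
  [   2.4665     1.6408     1.4263]
  [   0.4826     1.9732     1.0617]
  [   0.7507     0.8472     1.6515]
x = (I − A)⁻¹ d = adj(I−A)·d / det(I−A), with det(I−A) = 0.233125:
  x_B = (0.5750·340 + 0.3825·520 + 0.3325·420) / 0.233125 = 534.05 / 0.233125 ≈ 2290.83
  x_M = (0.1125·340 + 0.4600·520 + 0.2475·420) / 0.233125 = 381.40 / 0.233125 ≈ 1636.03
  x_H = (0.1750·340 + 0.1975·520 + 0.3850·420) / 0.233125 = 323.90 / 0.233125 ≈ 1389.38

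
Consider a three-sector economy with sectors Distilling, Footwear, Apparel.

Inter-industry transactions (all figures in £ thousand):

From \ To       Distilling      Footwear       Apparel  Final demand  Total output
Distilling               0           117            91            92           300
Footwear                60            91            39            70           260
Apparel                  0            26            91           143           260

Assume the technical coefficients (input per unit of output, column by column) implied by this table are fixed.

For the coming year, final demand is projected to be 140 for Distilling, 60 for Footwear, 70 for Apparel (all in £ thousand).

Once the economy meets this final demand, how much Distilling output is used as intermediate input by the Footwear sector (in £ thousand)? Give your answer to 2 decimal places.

Technical coefficients a_ij = z_ij / X_j:
  a_11 = 0/300 = 0.00, a_21 = 60/300 = 0.20, a_31 = 0/300 = 0.00
  a_12 = 117/260 = 0.45, a_22 = 91/260 = 0.35, a_32 = 26/260 = 0.10
  a_13 = 91/260 = 0.35, a_23 = 39/260 = 0.15, a_33 = 91/260 = 0.35
I − A =
  [   1.00    -0.45    -0.35]
  [  -0.20     0.65    -0.15]
  [   0.00    -0.10     0.65]
Cofactors of I−A, C_ij = (−1)^(i+j)·(minor ij) (rows/columns in the sector order above):
  C_11 = (0.65)(0.65) − (-0.15)(-0.10) = 0.4075
  C_12 = −[(-0.20)(0.65) − (-0.15)(0.00)] = 0.1300
  C_13 = (-0.20)(-0.10) − (0.65)(0.00) = 0.0200
  C_21 = −[(-0.45)(0.65) − (-0.35)(-0.10)] = 0.3275
  C_22 = (1.00)(0.65) − (-0.35)(0.00) = 0.6500
  C_23 = −[(1.00)(-0.10) − (-0.45)(0.00)] = 0.1000
  C_31 = (-0.45)(-0.15) − (-0.35)(0.65) = 0.2950
  C_32 = −[(1.00)(-0.15) − (-0.35)(-0.20)] = 0.2200
  C_33 = (1.00)(0.65) − (-0.45)(-0.20) = 0.5600
det(I−A) = Σ_j (I−A)_1j·C_1j = (1.00)(0.4075) + (-0.45)(0.1300) + (-0.35)(0.0200) = 0.3420
adj(I−A) = Cᵀ =
  [ 0.4075   0.3275   0.2950]
  [ 0.1300   0.6500   0.2200]
  [ 0.0200   0.1000   0.5600]
(I − A)⁻¹ = adj(I−A) / det(I−A) ≈
  [   1.1915     0.9576     0.8626]
  [   0.3801     1.9006     0.6433]
  [   0.0585     0.2924     1.6374]
First solve x = (I − A)⁻¹ d = adj(I−A)·d / det(I−A); in particular x_2 = (0.1300·140 + 0.6500·60 + 0.2200·70) / 0.3420 = 72.60 / 0.3420 ≈ 212.2807.
Intermediate flow from 1 to 2: z_12 = a_12 · x_2 = 0.45 × 72.60 / 0.3420 = 32.67 / 0.3420 ≈ 95.53.

z_12 = 95.53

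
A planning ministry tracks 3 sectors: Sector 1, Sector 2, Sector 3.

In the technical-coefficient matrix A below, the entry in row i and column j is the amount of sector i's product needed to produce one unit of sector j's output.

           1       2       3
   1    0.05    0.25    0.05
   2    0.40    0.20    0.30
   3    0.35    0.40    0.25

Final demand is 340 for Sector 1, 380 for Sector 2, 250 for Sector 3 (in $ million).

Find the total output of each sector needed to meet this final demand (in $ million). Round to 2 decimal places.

I − A =
  [   0.95    -0.25    -0.05]
  [  -0.40     0.80    -0.30]
  [  -0.35    -0.40     0.75]
Cofactors of I−A, C_ij = (−1)^(i+j)·(minor ij) (rows/columns in the sector order above):
  C_11 = (0.80)(0.75) − (-0.30)(-0.40) = 0.4800
  C_12 = −[(-0.40)(0.75) − (-0.30)(-0.35)] = 0.4050
  C_13 = (-0.40)(-0.40) − (0.80)(-0.35) = 0.4400
  C_21 = −[(-0.25)(0.75) − (-0.05)(-0.40)] = 0.2075
  C_22 = (0.95)(0.75) − (-0.05)(-0.35) = 0.6950
  C_23 = −[(0.95)(-0.40) − (-0.25)(-0.35)] = 0.4675
  C_31 = (-0.25)(-0.30) − (-0.05)(0.80) = 0.1150
  C_32 = −[(0.95)(-0.30) − (-0.05)(-0.40)] = 0.3050
  C_33 = (0.95)(0.80) − (-0.25)(-0.40) = 0.6600
det(I−A) = Σ_j (I−A)_1j·C_1j = (0.95)(0.4800) + (-0.25)(0.4050) + (-0.05)(0.4400) = 0.33275
adj(I−A) = Cᵀ =
  [ 0.4800   0.2075   0.1150]
  [ 0.4050   0.6950   0.3050]
  [ 0.4400   0.4675   0.6600]
(I − A)⁻¹ = adj(I−A) / det(I−A) ≈
  [   1.4425     0.6236     0.3456]
  [   1.2171     2.0887     0.9166]
  [   1.3223     1.4050     1.9835]
x = (I − A)⁻¹ d = adj(I−A)·d / det(I−A), with det(I−A) = 0.33275:
  x_1 = (0.4800·340 + 0.2075·380 + 0.1150·250) / 0.33275 = 270.80 / 0.33275 ≈ 813.82
  x_2 = (0.4050·340 + 0.6950·380 + 0.3050·250) / 0.33275 = 478.05 / 0.33275 ≈ 1436.66
  x_3 = (0.4400·340 + 0.4675·380 + 0.6600·250) / 0.33275 = 492.25 / 0.33275 ≈ 1479.34

x_1 = 813.82, x_2 = 1436.66, x_3 = 1479.34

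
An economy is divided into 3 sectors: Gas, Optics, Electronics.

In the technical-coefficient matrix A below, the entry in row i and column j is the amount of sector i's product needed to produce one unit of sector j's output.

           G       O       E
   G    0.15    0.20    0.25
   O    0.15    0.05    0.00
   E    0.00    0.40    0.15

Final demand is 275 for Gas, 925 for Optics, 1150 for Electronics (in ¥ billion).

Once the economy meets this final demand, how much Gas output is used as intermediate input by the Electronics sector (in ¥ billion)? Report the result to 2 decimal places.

z_GE = 474.21

I − A =
  [   0.85    -0.20    -0.25]
  [  -0.15     0.95     0.00]
  [   0.00    -0.40     0.85]
Cofactors of I−A, C_ij = (−1)^(i+j)·(minor ij) (rows/columns in the sector order above):
  C_11 = (0.95)(0.85) − (0.00)(-0.40) = 0.8075
  C_12 = −[(-0.15)(0.85) − (0.00)(0.00)] = 0.1275
  C_13 = (-0.15)(-0.40) − (0.95)(0.00) = 0.0600
  C_21 = −[(-0.20)(0.85) − (-0.25)(-0.40)] = 0.2700
  C_22 = (0.85)(0.85) − (-0.25)(0.00) = 0.7225
  C_23 = −[(0.85)(-0.40) − (-0.20)(0.00)] = 0.3400
  C_31 = (-0.20)(0.00) − (-0.25)(0.95) = 0.2375
  C_32 = −[(0.85)(0.00) − (-0.25)(-0.15)] = 0.0375
  C_33 = (0.85)(0.95) − (-0.20)(-0.15) = 0.7775
det(I−A) = Σ_j (I−A)_1j·C_1j = (0.85)(0.8075) + (-0.20)(0.1275) + (-0.25)(0.0600) = 0.645875
adj(I−A) = Cᵀ =
  [ 0.8075   0.2700   0.2375]
  [ 0.1275   0.7225   0.0375]
  [ 0.0600   0.3400   0.7775]
(I − A)⁻¹ = adj(I−A) / det(I−A) ≈
  [   1.2502     0.4180     0.3677]
  [   0.1974     1.1186     0.0581]
  [   0.0929     0.5264     1.2038]
First solve x = (I − A)⁻¹ d = adj(I−A)·d / det(I−A); in particular x_E = (0.0600·275 + 0.3400·925 + 0.7775·1150) / 0.645875 = 1225.125 / 0.645875 ≈ 1896.8454.
Intermediate flow from G to E: z_GE = a_GE · x_E = 0.25 × 1225.125 / 0.645875 = 306.28125 / 0.645875 ≈ 474.21.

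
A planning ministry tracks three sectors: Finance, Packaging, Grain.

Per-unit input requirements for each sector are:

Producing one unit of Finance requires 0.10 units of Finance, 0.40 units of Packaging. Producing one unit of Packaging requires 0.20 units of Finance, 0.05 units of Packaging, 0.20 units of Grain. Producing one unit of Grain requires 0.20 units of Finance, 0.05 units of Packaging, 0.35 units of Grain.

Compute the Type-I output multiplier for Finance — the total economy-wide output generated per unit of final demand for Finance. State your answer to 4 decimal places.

m_1 = 1.9791

I − A =
  [   0.90    -0.20    -0.20]
  [  -0.40     0.95    -0.05]
  [   0.00    -0.20     0.65]
Cofactors of I−A, C_ij = (−1)^(i+j)·(minor ij) (rows/columns in the sector order above):
  C_11 = (0.95)(0.65) − (-0.05)(-0.20) = 0.6075
  C_12 = −[(-0.40)(0.65) − (-0.05)(0.00)] = 0.2600
  C_13 = (-0.40)(-0.20) − (0.95)(0.00) = 0.0800
  C_21 = −[(-0.20)(0.65) − (-0.20)(-0.20)] = 0.1700
  C_22 = (0.90)(0.65) − (-0.20)(0.00) = 0.5850
  C_23 = −[(0.90)(-0.20) − (-0.20)(0.00)] = 0.1800
  C_31 = (-0.20)(-0.05) − (-0.20)(0.95) = 0.2000
  C_32 = −[(0.90)(-0.05) − (-0.20)(-0.40)] = 0.1250
  C_33 = (0.90)(0.95) − (-0.20)(-0.40) = 0.7750
det(I−A) = Σ_j (I−A)_1j·C_1j = (0.90)(0.6075) + (-0.20)(0.2600) + (-0.20)(0.0800) = 0.47875
adj(I−A) = Cᵀ =
  [ 0.6075   0.1700   0.2000]
  [ 0.2600   0.5850   0.1250]
  [ 0.0800   0.1800   0.7750]
(I − A)⁻¹ = adj(I−A) / det(I−A) ≈
  [   1.26893     0.35509     0.41775]
  [   0.54308     1.22193     0.26110]
  [   0.16710     0.37598     1.61880]
The output multiplier for sector j is the column-j sum of the Leontief inverse (I − A)⁻¹ = adj(I−A) / det(I−A).
Column 1 of adj(I−A): (0.6075, 0.2600, 0.0800); det(I−A) = 0.47875.
m_1 = (0.6075 + 0.2600 + 0.0800) / 0.47875 = 0.9475 / 0.47875 ≈ 1.9791.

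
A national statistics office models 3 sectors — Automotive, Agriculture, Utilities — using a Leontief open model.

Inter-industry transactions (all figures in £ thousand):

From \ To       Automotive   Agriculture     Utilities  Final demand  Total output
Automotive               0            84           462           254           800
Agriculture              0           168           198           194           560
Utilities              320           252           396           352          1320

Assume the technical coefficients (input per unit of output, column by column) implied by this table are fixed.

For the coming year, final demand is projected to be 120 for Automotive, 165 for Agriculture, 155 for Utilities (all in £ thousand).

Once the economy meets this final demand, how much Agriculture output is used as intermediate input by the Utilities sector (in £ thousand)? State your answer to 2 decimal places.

Technical coefficients a_ij = z_ij / X_j:
  a_11 = 0/800 = 0.00, a_21 = 0/800 = 0.00, a_31 = 320/800 = 0.40
  a_12 = 84/560 = 0.15, a_22 = 168/560 = 0.30, a_32 = 252/560 = 0.45
  a_13 = 462/1320 = 0.35, a_23 = 198/1320 = 0.15, a_33 = 396/1320 = 0.30
I − A =
  [   1.00    -0.15    -0.35]
  [   0.00     0.70    -0.15]
  [  -0.40    -0.45     0.70]
Cofactors of I−A, C_ij = (−1)^(i+j)·(minor ij) (rows/columns in the sector order above):
  C_11 = (0.70)(0.70) − (-0.15)(-0.45) = 0.4225
  C_12 = −[(0.00)(0.70) − (-0.15)(-0.40)] = 0.0600
  C_13 = (0.00)(-0.45) − (0.70)(-0.40) = 0.2800
  C_21 = −[(-0.15)(0.70) − (-0.35)(-0.45)] = 0.2625
  C_22 = (1.00)(0.70) − (-0.35)(-0.40) = 0.5600
  C_23 = −[(1.00)(-0.45) − (-0.15)(-0.40)] = 0.5100
  C_31 = (-0.15)(-0.15) − (-0.35)(0.70) = 0.2675
  C_32 = −[(1.00)(-0.15) − (-0.35)(0.00)] = 0.1500
  C_33 = (1.00)(0.70) − (-0.15)(0.00) = 0.7000
det(I−A) = Σ_j (I−A)_1j·C_1j = (1.00)(0.4225) + (-0.15)(0.0600) + (-0.35)(0.2800) = 0.3155
adj(I−A) = Cᵀ =
  [ 0.4225   0.2625   0.2675]
  [ 0.0600   0.5600   0.1500]
  [ 0.2800   0.5100   0.7000]
(I − A)⁻¹ = adj(I−A) / det(I−A) ≈
  [   1.3391     0.8320     0.8479]
  [   0.1902     1.7750     0.4754]
  [   0.8875     1.6165     2.2187]
First solve x = (I − A)⁻¹ d = adj(I−A)·d / det(I−A); in particular x_3 = (0.2800·120 + 0.5100·165 + 0.7000·155) / 0.3155 = 226.25 / 0.3155 ≈ 717.1157.
Intermediate flow from 2 to 3: z_23 = a_23 · x_3 = 0.15 × 226.25 / 0.3155 = 33.9375 / 0.3155 ≈ 107.57.

z_23 = 107.57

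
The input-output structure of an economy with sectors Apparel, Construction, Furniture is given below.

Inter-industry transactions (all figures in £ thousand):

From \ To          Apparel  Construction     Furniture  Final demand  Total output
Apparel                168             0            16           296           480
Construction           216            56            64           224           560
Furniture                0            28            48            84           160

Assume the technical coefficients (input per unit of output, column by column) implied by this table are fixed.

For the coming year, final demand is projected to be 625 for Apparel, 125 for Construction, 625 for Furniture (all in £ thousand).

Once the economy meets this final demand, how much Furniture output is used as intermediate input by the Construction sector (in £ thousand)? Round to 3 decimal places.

Technical coefficients a_ij = z_ij / X_j:
  a_11 = 168/480 = 0.35, a_21 = 216/480 = 0.45, a_31 = 0/480 = 0.00
  a_12 = 0/560 = 0.00, a_22 = 56/560 = 0.10, a_32 = 28/560 = 0.05
  a_13 = 16/160 = 0.10, a_23 = 64/160 = 0.40, a_33 = 48/160 = 0.30
I − A =
  [   0.65     0.00    -0.10]
  [  -0.45     0.90    -0.40]
  [   0.00    -0.05     0.70]
Cofactors of I−A, C_ij = (−1)^(i+j)·(minor ij) (rows/columns in the sector order above):
  C_11 = (0.90)(0.70) − (-0.40)(-0.05) = 0.6100
  C_12 = −[(-0.45)(0.70) − (-0.40)(0.00)] = 0.3150
  C_13 = (-0.45)(-0.05) − (0.90)(0.00) = 0.0225
  C_21 = −[(0.00)(0.70) − (-0.10)(-0.05)] = 0.0050
  C_22 = (0.65)(0.70) − (-0.10)(0.00) = 0.4550
  C_23 = −[(0.65)(-0.05) − (0.00)(0.00)] = 0.0325
  C_31 = (0.00)(-0.40) − (-0.10)(0.90) = 0.0900
  C_32 = −[(0.65)(-0.40) − (-0.10)(-0.45)] = 0.3050
  C_33 = (0.65)(0.90) − (0.00)(-0.45) = 0.5850
det(I−A) = Σ_j (I−A)_1j·C_1j = (0.65)(0.6100) + (0.00)(0.3150) + (-0.10)(0.0225) = 0.39425
adj(I−A) = Cᵀ =
  [ 0.6100   0.0050   0.0900]
  [ 0.3150   0.4550   0.3050]
  [ 0.0225   0.0325   0.5850]
(I − A)⁻¹ = adj(I−A) / det(I−A) ≈
  [   1.5472     0.0127     0.2283]
  [   0.7990     1.1541     0.7736]
  [   0.0571     0.0824     1.4838]
First solve x = (I − A)⁻¹ d = adj(I−A)·d / det(I−A); in particular x_2 = (0.3150·625 + 0.4550·125 + 0.3050·625) / 0.39425 = 444.375 / 0.39425 ≈ 1127.14014.
Intermediate flow from 3 to 2: z_32 = a_32 · x_2 = 0.05 × 444.375 / 0.39425 = 22.21875 / 0.39425 ≈ 56.357.

z_32 = 56.357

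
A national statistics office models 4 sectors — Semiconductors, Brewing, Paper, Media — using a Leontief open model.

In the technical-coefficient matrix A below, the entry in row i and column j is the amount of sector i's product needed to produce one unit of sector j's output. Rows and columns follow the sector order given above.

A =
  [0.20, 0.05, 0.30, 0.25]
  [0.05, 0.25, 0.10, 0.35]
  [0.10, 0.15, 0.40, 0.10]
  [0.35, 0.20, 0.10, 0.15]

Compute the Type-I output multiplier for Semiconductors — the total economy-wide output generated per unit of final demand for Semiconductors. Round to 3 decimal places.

I − A =
  [   0.80    -0.05    -0.30    -0.25]
  [  -0.05     0.75    -0.10    -0.35]
  [  -0.10    -0.15     0.60    -0.10]
  [  -0.35    -0.20    -0.10     0.85]
Compute the cofactors C_ij = (−1)^(i+j)·(3×3 minor ij) of I−A; the adjugate is their transpose:
adj(I−A) = Cᵀ =
  [ 0.313000   0.103000   0.200000   0.158000]
  [ 0.114000   0.309000   0.138000   0.177000]
  [ 0.108750   0.115875   0.377625   0.124125]
  [ 0.168500   0.128750   0.159250   0.321250]
det(I−A) = Σ_j (I−A)_1j·C_1j = (0.80)(0.313000) + (-0.05)(0.114000) + (-0.30)(0.108750) + (-0.25)(0.168500) = 0.16995
(I − A)⁻¹ = adj(I−A) / det(I−A) ≈
  [   1.8417     0.6061     1.1768     0.9297]
  [   0.6708     1.8182     0.8120     1.0415]
  [   0.6399     0.6818     2.2220     0.7304]
  [   0.9915     0.7576     0.9370     1.8903]
The output multiplier for sector j is the column-j sum of the Leontief inverse (I − A)⁻¹ = adj(I−A) / det(I−A).
Column 1 of adj(I−A): (0.313000, 0.114000, 0.108750, 0.168500); det(I−A) = 0.16995.
m_1 = (0.313000 + 0.114000 + 0.108750 + 0.168500) / 0.16995 = 0.70425 / 0.16995 ≈ 4.144.

m_1 = 4.144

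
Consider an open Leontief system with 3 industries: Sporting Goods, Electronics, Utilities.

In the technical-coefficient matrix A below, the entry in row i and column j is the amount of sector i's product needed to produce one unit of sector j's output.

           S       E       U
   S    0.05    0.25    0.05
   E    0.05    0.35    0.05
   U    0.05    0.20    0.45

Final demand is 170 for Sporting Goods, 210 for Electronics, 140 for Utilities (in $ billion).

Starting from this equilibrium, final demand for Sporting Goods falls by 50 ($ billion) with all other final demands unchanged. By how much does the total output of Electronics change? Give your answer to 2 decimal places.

I − A =
  [   0.95    -0.25    -0.05]
  [  -0.05     0.65    -0.05]
  [  -0.05    -0.20     0.55]
Cofactors of I−A, C_ij = (−1)^(i+j)·(minor ij) (rows/columns in the sector order above):
  C_11 = (0.65)(0.55) − (-0.05)(-0.20) = 0.3475
  C_12 = −[(-0.05)(0.55) − (-0.05)(-0.05)] = 0.0300
  C_13 = (-0.05)(-0.20) − (0.65)(-0.05) = 0.0425
  C_21 = −[(-0.25)(0.55) − (-0.05)(-0.20)] = 0.1475
  C_22 = (0.95)(0.55) − (-0.05)(-0.05) = 0.5200
  C_23 = −[(0.95)(-0.20) − (-0.25)(-0.05)] = 0.2025
  C_31 = (-0.25)(-0.05) − (-0.05)(0.65) = 0.0450
  C_32 = −[(0.95)(-0.05) − (-0.05)(-0.05)] = 0.0500
  C_33 = (0.95)(0.65) − (-0.25)(-0.05) = 0.6050
det(I−A) = Σ_j (I−A)_1j·C_1j = (0.95)(0.3475) + (-0.25)(0.0300) + (-0.05)(0.0425) = 0.3205
adj(I−A) = Cᵀ =
  [ 0.3475   0.1475   0.0450]
  [ 0.0300   0.5200   0.0500]
  [ 0.0425   0.2025   0.6050]
(I − A)⁻¹ = adj(I−A) / det(I−A) ≈
  [   1.0842     0.4602     0.1404]
  [   0.0936     1.6225     0.1560]
  [   0.1326     0.6318     1.8877]
Δx = (I − A)⁻¹ Δd with Δd having -50 in the Sporting Goods component and 0 elsewhere.
So Δx_E = L_ES · (-50), where L_ES = adj(I−A)_ES / det(I−A) = 0.0300 / 0.3205.
Δx_E = 0.0300 × (-50) / 0.3205 = -1.50 / 0.3205 ≈ -4.68.

Δx_E = -4.68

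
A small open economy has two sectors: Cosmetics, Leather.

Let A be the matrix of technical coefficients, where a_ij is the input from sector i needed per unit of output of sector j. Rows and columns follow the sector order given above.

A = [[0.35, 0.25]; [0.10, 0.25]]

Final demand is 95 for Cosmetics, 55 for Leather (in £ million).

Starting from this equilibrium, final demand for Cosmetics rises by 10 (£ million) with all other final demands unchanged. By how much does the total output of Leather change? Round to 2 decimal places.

I − A =
  [   0.65    -0.25]
  [  -0.10     0.75]
det(I−A) = (0.65)(0.75) − (-0.25)(-0.10) = 0.4625
adj(I−A) = [[0.75, 0.25], [0.10, 0.65]]
(I − A)⁻¹ = adj(I−A) / det(I−A) ≈
  [   1.6216     0.5405]
  [   0.2162     1.4054]
Δx = (I − A)⁻¹ Δd with Δd having +10 in the Cosmetics component and 0 elsewhere.
So Δx_2 = L_21 · (+10), where L_21 = adj(I−A)_21 / det(I−A) = 0.10 / 0.4625.
Δx_2 = 0.10 × (+10) / 0.4625 = 1.00 / 0.4625 ≈ 2.16.

Δx_2 = 2.16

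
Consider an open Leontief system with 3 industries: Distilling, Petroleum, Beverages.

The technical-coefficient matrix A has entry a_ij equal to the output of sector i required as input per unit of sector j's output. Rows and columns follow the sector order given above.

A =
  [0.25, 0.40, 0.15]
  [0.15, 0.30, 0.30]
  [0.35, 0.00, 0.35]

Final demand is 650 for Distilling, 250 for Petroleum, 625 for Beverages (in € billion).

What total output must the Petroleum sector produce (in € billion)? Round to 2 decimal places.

I − A =
  [   0.75    -0.40    -0.15]
  [  -0.15     0.70    -0.30]
  [  -0.35     0.00     0.65]
Cofactors of I−A, C_ij = (−1)^(i+j)·(minor ij) (rows/columns in the sector order above):
  C_11 = (0.70)(0.65) − (-0.30)(0.00) = 0.4550
  C_12 = −[(-0.15)(0.65) − (-0.30)(-0.35)] = 0.2025
  C_13 = (-0.15)(0.00) − (0.70)(-0.35) = 0.2450
  C_21 = −[(-0.40)(0.65) − (-0.15)(0.00)] = 0.2600
  C_22 = (0.75)(0.65) − (-0.15)(-0.35) = 0.4350
  C_23 = −[(0.75)(0.00) − (-0.40)(-0.35)] = 0.1400
  C_31 = (-0.40)(-0.30) − (-0.15)(0.70) = 0.2250
  C_32 = −[(0.75)(-0.30) − (-0.15)(-0.15)] = 0.2475
  C_33 = (0.75)(0.70) − (-0.40)(-0.15) = 0.4650
det(I−A) = Σ_j (I−A)_1j·C_1j = (0.75)(0.4550) + (-0.40)(0.2025) + (-0.15)(0.2450) = 0.2235
adj(I−A) = Cᵀ =
  [ 0.4550   0.2600   0.2250]
  [ 0.2025   0.4350   0.2475]
  [ 0.2450   0.1400   0.4650]
(I − A)⁻¹ = adj(I−A) / det(I−A) ≈
  [   2.0358     1.1633     1.0067]
  [   0.9060     1.9463     1.1074]
  [   1.0962     0.6264     2.0805]
x = (I − A)⁻¹ d = adj(I−A)·d / det(I−A), with det(I−A) = 0.2235:
  x_D = (0.4550·650 + 0.2600·250 + 0.2250·625) / 0.2235 = 501.375 / 0.2235 ≈ 2243.29
  x_P = (0.2025·650 + 0.4350·250 + 0.2475·625) / 0.2235 = 395.0625 / 0.2235 ≈ 1767.62
  x_B = (0.2450·650 + 0.1400·250 + 0.4650·625) / 0.2235 = 484.875 / 0.2235 ≈ 2169.46

x_P = 1767.62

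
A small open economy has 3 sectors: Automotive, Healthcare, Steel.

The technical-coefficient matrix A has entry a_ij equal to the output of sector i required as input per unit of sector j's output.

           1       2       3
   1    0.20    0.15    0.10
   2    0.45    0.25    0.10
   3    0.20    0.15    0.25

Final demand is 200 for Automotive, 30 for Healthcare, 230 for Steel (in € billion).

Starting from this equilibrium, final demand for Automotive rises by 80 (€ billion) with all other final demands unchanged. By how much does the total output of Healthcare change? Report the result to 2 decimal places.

I − A =
  [   0.80    -0.15    -0.10]
  [  -0.45     0.75    -0.10]
  [  -0.20    -0.15     0.75]
Cofactors of I−A, C_ij = (−1)^(i+j)·(minor ij) (rows/columns in the sector order above):
  C_11 = (0.75)(0.75) − (-0.10)(-0.15) = 0.5475
  C_12 = −[(-0.45)(0.75) − (-0.10)(-0.20)] = 0.3575
  C_13 = (-0.45)(-0.15) − (0.75)(-0.20) = 0.2175
  C_21 = −[(-0.15)(0.75) − (-0.10)(-0.15)] = 0.1275
  C_22 = (0.80)(0.75) − (-0.10)(-0.20) = 0.5800
  C_23 = −[(0.80)(-0.15) − (-0.15)(-0.20)] = 0.1500
  C_31 = (-0.15)(-0.10) − (-0.10)(0.75) = 0.0900
  C_32 = −[(0.80)(-0.10) − (-0.10)(-0.45)] = 0.1250
  C_33 = (0.80)(0.75) − (-0.15)(-0.45) = 0.5325
det(I−A) = Σ_j (I−A)_1j·C_1j = (0.80)(0.5475) + (-0.15)(0.3575) + (-0.10)(0.2175) = 0.362625
adj(I−A) = Cᵀ =
  [ 0.5475   0.1275   0.0900]
  [ 0.3575   0.5800   0.1250]
  [ 0.2175   0.1500   0.5325]
(I − A)⁻¹ = adj(I−A) / det(I−A) ≈
  [   1.5098     0.3516     0.2482]
  [   0.9859     1.5994     0.3447]
  [   0.5998     0.4137     1.4685]
Δx = (I − A)⁻¹ Δd with Δd having +80 in the Automotive component and 0 elsewhere.
So Δx_2 = L_21 · (+80), where L_21 = adj(I−A)_21 / det(I−A) = 0.3575 / 0.362625.
Δx_2 = 0.3575 × (+80) / 0.362625 = 28.60 / 0.362625 ≈ 78.87.

Δx_2 = 78.87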